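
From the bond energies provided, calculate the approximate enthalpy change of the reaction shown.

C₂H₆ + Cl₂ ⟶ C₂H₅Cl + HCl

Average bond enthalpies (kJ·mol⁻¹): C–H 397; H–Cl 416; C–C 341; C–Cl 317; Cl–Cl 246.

Bonds broken (reactants):
  C–C: 1 × 341 = 341
  C–H: 6 × 397 = 2382
  Cl–Cl: 1 × 246 = 246
  Σ(broken) = 2969 kJ
Bonds formed (products):
  C–C: 1 × 341 = 341
  C–Cl: 1 × 317 = 317
  C–H: 5 × 397 = 1985
  H–Cl: 1 × 416 = 416
  Σ(formed) = 3059 kJ
ΔH = Σ(broken) − Σ(formed) = 2969 − 3059 = −90 kJ

ΔH ≈ −90 kJ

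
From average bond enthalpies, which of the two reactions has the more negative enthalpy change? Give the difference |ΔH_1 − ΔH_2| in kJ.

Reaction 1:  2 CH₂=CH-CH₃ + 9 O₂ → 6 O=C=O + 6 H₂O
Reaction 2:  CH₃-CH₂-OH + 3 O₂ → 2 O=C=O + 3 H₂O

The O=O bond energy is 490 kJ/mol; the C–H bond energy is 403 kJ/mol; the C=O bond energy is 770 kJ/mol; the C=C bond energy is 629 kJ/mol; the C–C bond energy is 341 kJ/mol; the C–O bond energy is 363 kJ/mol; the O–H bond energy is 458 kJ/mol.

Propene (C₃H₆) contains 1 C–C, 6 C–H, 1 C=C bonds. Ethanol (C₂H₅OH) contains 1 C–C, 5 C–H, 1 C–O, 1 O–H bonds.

Reaction 1:
  Bonds broken (reactants):
    C–C: 2 × 341 = 682
    C–H: 12 × 403 = 4836
    C=C: 2 × 629 = 1258
    O=O: 9 × 490 = 4410
    Σ(broken) = 11186 kJ
  Bonds formed (products):
    C=O: 12 × 770 = 9240
    O–H: 12 × 458 = 5496
    Σ(formed) = 14736 kJ
  ΔH_1 = 11186 − 14736 = −3550 kJ
Reaction 2:
  Bonds broken (reactants):
    C–C: 1 × 341 = 341
    C–H: 5 × 403 = 2015
    C–O: 1 × 363 = 363
    O–H: 1 × 458 = 458
    O=O: 3 × 490 = 1470
    Σ(broken) = 4647 kJ
  Bonds formed (products):
    C=O: 4 × 770 = 3080
    O–H: 6 × 458 = 2748
    Σ(formed) = 5828 kJ
  ΔH_2 = 4647 − 5828 = −1181 kJ
ΔH_1 − ΔH_2 = −2369 kJ, so reaction 1 has the more negative ΔH; |ΔH_1 − ΔH_2| = 2369 kJ.

Reaction 1, by 2369 kJ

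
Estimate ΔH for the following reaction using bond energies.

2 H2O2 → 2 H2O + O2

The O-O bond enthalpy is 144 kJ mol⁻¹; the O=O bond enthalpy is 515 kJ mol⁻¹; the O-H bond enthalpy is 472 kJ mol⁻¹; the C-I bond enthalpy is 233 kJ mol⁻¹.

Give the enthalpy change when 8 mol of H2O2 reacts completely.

Bonds broken (reactants):
  O-H: 4 × 472 = 1888
  O-O: 2 × 144 = 288
  Σ(broken) = 2176 kJ
Bonds formed (products):
  O-H: 4 × 472 = 1888
  O=O: 1 × 515 = 515
  Σ(formed) = 2403 kJ
ΔH = Σ(broken) − Σ(formed) = 2176 − 2403 = −227 kJ
For 4× the reaction as written: 4 × (−227) = −908 kJ

ΔH = −908 kJ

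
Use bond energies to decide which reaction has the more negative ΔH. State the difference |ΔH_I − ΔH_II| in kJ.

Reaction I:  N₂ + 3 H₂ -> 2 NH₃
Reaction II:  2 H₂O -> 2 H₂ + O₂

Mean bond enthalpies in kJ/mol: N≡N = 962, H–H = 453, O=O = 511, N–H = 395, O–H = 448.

Reaction I:
  Bonds broken (reactants):
    H–H: 3 × 453 = 1359
    N≡N: 1 × 962 = 962
    Σ(broken) = 2321 kJ
  Bonds formed (products):
    N–H: 6 × 395 = 2370
    Σ(formed) = 2370 kJ
  ΔH_I = 2321 − 2370 = −49 kJ
Reaction II:
  Bonds broken (reactants):
    O–H: 4 × 448 = 1792
    Σ(broken) = 1792 kJ
  Bonds formed (products):
    H–H: 2 × 453 = 906
    O=O: 1 × 511 = 511
    Σ(formed) = 1417 kJ
  ΔH_II = 1792 − 1417 = +375 kJ
ΔH_I − ΔH_II = −424 kJ, so reaction I has the more negative ΔH; |ΔH_I − ΔH_II| = 424 kJ.

Reaction I, by 424 kJ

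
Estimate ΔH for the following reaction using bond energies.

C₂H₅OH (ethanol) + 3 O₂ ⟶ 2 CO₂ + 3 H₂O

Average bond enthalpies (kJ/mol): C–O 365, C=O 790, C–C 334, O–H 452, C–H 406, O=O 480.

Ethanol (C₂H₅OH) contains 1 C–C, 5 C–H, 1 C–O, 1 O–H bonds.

ΔH ≈ −1251 kJ

Bonds broken (reactants):
  C–C: 1 × 334 = 334
  C–H: 5 × 406 = 2030
  C–O: 1 × 365 = 365
  O–H: 1 × 452 = 452
  O=O: 3 × 480 = 1440
  Σ(broken) = 4621 kJ
Bonds formed (products):
  C=O: 4 × 790 = 3160
  O–H: 6 × 452 = 2712
  Σ(formed) = 5872 kJ
ΔH = Σ(broken) − Σ(formed) = 4621 − 5872 = −1251 kJ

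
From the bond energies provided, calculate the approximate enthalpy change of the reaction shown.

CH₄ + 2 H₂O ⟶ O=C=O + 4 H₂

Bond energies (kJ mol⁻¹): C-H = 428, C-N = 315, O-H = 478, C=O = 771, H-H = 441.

Bonds broken (reactants):
  C-H: 4 × 428 = 1712
  O-H: 4 × 478 = 1912
  Σ(broken) = 3624 kJ
Bonds formed (products):
  C=O: 2 × 771 = 1542
  H-H: 4 × 441 = 1764
  Σ(formed) = 3306 kJ
ΔH = Σ(broken) − Σ(formed) = 3624 − 3306 = +318 kJ

ΔH ≈ +318 kJ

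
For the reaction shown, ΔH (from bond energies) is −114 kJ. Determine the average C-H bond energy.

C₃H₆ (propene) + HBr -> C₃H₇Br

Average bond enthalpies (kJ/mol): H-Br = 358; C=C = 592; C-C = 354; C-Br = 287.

Let D be the C-H bond energy.
Σ(broken) = 1×354 + 6×D + 1×592 + 1×358 = 1304 + 6D
Σ(formed) = 1×287 + 2×354 + 7×D = 995 + 7D
ΔH = Σ(broken) − Σ(formed) = (1304 + 6D) − (995 + 7D) = +309 − D
Setting this equal to −114 kJ gives D = 423 kJ/mol.

D(C-H) ≈ 423 kJ/mol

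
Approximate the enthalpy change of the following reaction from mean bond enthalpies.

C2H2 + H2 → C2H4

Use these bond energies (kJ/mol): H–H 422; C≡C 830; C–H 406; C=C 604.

ΔH ≈ −164 kJ

Bonds broken (reactants):
  C≡C: 1 × 830 = 830
  C–H: 2 × 406 = 812
  H–H: 1 × 422 = 422
  Σ(broken) = 2064 kJ
Bonds formed (products):
  C–H: 4 × 406 = 1624
  C=C: 1 × 604 = 604
  Σ(formed) = 2228 kJ
ΔH = Σ(broken) − Σ(formed) = 2064 − 2228 = −164 kJ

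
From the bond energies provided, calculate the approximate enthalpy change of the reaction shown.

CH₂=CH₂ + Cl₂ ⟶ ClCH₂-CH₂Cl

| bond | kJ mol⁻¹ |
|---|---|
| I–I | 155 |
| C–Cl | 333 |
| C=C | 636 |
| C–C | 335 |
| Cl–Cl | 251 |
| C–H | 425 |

Bonds broken (reactants):
  C–H: 4 × 425 = 1700
  C=C: 1 × 636 = 636
  Cl–Cl: 1 × 251 = 251
  Σ(broken) = 2587 kJ
Bonds formed (products):
  C–C: 1 × 335 = 335
  C–Cl: 2 × 333 = 666
  C–H: 4 × 425 = 1700
  Σ(formed) = 2701 kJ
ΔH = Σ(broken) − Σ(formed) = 2587 − 2701 = −114 kJ

ΔH ≈ −114 kJ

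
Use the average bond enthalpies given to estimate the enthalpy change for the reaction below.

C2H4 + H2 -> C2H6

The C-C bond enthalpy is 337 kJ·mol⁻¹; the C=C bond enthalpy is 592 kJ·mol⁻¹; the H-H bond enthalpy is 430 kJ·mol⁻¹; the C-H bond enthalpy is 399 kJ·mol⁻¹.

ΔH ≈ −113 kJ

Bonds broken (reactants):
  C-H: 4 × 399 = 1596
  C=C: 1 × 592 = 592
  H-H: 1 × 430 = 430
  Σ(broken) = 2618 kJ
Bonds formed (products):
  C-C: 1 × 337 = 337
  C-H: 6 × 399 = 2394
  Σ(formed) = 2731 kJ
ΔH = Σ(broken) − Σ(formed) = 2618 − 2731 = −113 kJ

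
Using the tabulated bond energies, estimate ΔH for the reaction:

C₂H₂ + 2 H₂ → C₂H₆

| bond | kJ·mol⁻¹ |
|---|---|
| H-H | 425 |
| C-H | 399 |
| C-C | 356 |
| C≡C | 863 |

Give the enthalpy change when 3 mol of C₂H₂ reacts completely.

ΔH = −717 kJ

Bonds broken (reactants):
  C≡C: 1 × 863 = 863
  C-H: 2 × 399 = 798
  H-H: 2 × 425 = 850
  Σ(broken) = 2511 kJ
Bonds formed (products):
  C-C: 1 × 356 = 356
  C-H: 6 × 399 = 2394
  Σ(formed) = 2750 kJ
ΔH = Σ(broken) − Σ(formed) = 2511 − 2750 = −239 kJ
For 3× the reaction as written: 3 × (−239) = −717 kJ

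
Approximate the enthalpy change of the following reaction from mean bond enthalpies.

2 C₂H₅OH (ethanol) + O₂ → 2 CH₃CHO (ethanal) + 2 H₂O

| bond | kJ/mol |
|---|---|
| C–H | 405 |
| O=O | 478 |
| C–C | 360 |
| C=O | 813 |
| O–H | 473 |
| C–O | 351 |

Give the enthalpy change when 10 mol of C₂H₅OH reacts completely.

ΔH = −2910 kJ

Bonds broken (reactants):
  C–C: 2 × 360 = 720
  C–H: 10 × 405 = 4050
  C–O: 2 × 351 = 702
  O–H: 2 × 473 = 946
  O=O: 1 × 478 = 478
  Σ(broken) = 6896 kJ
Bonds formed (products):
  C–C: 2 × 360 = 720
  C–H: 8 × 405 = 3240
  C=O: 2 × 813 = 1626
  O–H: 4 × 473 = 1892
  Σ(formed) = 7478 kJ
ΔH = Σ(broken) − Σ(formed) = 6896 − 7478 = −582 kJ
For 5× the reaction as written: 5 × (−582) = −2910 kJ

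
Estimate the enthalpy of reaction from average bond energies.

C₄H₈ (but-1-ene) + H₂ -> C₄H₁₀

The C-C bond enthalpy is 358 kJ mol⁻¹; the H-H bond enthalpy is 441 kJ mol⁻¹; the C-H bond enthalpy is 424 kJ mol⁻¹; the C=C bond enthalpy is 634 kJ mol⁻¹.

Bonds broken (reactants):
  C-C: 2 × 358 = 716
  C-H: 8 × 424 = 3392
  C=C: 1 × 634 = 634
  H-H: 1 × 441 = 441
  Σ(broken) = 5183 kJ
Bonds formed (products):
  C-C: 3 × 358 = 1074
  C-H: 10 × 424 = 4240
  Σ(formed) = 5314 kJ
ΔH = Σ(broken) − Σ(formed) = 5183 − 5314 = −131 kJ

ΔH ≈ −131 kJ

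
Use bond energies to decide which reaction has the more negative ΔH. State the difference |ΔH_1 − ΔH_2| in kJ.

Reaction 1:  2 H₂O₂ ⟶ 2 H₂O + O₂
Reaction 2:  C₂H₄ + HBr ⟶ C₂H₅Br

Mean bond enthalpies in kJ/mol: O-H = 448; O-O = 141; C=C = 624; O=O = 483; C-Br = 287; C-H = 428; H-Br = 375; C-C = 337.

Reaction 1, by 148 kJ

Reaction 1:
  Bonds broken (reactants):
    O-H: 4 × 448 = 1792
    O-O: 2 × 141 = 282
    Σ(broken) = 2074 kJ
  Bonds formed (products):
    O-H: 4 × 448 = 1792
    O=O: 1 × 483 = 483
    Σ(formed) = 2275 kJ
  ΔH_1 = 2074 − 2275 = −201 kJ
Reaction 2:
  Bonds broken (reactants):
    C-H: 4 × 428 = 1712
    C=C: 1 × 624 = 624
    H-Br: 1 × 375 = 375
    Σ(broken) = 2711 kJ
  Bonds formed (products):
    C-Br: 1 × 287 = 287
    C-C: 1 × 337 = 337
    C-H: 5 × 428 = 2140
    Σ(formed) = 2764 kJ
  ΔH_2 = 2711 − 2764 = −53 kJ
ΔH_1 − ΔH_2 = −148 kJ, so reaction 1 has the more negative ΔH; |ΔH_1 − ΔH_2| = 148 kJ.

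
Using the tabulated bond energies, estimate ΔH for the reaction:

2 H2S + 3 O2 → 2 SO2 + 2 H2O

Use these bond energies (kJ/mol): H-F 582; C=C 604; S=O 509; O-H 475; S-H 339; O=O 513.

Bonds broken (reactants):
  O=O: 3 × 513 = 1539
  S-H: 4 × 339 = 1356
  Σ(broken) = 2895 kJ
Bonds formed (products):
  O-H: 4 × 475 = 1900
  S=O: 4 × 509 = 2036
  Σ(formed) = 3936 kJ
ΔH = Σ(broken) − Σ(formed) = 2895 − 3936 = −1041 kJ

ΔH ≈ −1041 kJ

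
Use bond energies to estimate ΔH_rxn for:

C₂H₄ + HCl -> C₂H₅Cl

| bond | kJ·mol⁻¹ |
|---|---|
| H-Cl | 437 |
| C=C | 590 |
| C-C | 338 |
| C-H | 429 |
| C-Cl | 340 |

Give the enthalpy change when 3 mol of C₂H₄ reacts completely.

ΔH = −240 kJ

Bonds broken (reactants):
  C-H: 4 × 429 = 1716
  C=C: 1 × 590 = 590
  H-Cl: 1 × 437 = 437
  Σ(broken) = 2743 kJ
Bonds formed (products):
  C-C: 1 × 338 = 338
  C-Cl: 1 × 340 = 340
  C-H: 5 × 429 = 2145
  Σ(formed) = 2823 kJ
ΔH = Σ(broken) − Σ(formed) = 2743 − 2823 = −80 kJ
For 3× the reaction as written: 3 × (−80) = −240 kJ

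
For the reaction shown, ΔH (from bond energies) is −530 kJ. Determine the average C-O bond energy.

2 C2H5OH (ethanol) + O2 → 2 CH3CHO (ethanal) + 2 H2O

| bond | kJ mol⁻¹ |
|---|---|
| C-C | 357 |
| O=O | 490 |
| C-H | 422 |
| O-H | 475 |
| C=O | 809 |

Let D be the C-O bond energy.
Σ(broken) = 2×357 + 10×422 + 2×D + 2×475 + 1×490 = 6374 + 2D
Σ(formed) = 2×357 + 8×422 + 2×809 + 4×475 = 7608
ΔH = Σ(broken) − Σ(formed) = (6374 + 2D) − (7608) = −1234 + 2D
Setting this equal to −530 kJ gives 2D = 704, so D = 352 kJ/mol.

D(C-O) ≈ 352 kJ/mol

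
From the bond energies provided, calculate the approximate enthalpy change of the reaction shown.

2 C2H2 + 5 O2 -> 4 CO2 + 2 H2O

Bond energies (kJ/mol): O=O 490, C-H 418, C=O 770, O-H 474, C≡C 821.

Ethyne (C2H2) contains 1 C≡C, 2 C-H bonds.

ΔH ≈ −2292 kJ

Bonds broken (reactants):
  C≡C: 2 × 821 = 1642
  C-H: 4 × 418 = 1672
  O=O: 5 × 490 = 2450
  Σ(broken) = 5764 kJ
Bonds formed (products):
  C=O: 8 × 770 = 6160
  O-H: 4 × 474 = 1896
  Σ(formed) = 8056 kJ
ΔH = Σ(broken) − Σ(formed) = 5764 − 8056 = −2292 kJ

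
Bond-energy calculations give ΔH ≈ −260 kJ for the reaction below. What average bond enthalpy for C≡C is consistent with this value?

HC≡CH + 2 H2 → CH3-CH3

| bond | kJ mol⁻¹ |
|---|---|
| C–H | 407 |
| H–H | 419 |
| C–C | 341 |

D(C≡C) ≈ 871 kJ/mol

Let D be the C≡C bond energy.
Σ(broken) = 1×D + 2×407 + 2×419 = 1652 + D
Σ(formed) = 1×341 + 6×407 = 2783
ΔH = Σ(broken) − Σ(formed) = (1652 + D) − (2783) = −1131 + D
Setting this equal to −260 kJ gives D = 871 kJ/mol.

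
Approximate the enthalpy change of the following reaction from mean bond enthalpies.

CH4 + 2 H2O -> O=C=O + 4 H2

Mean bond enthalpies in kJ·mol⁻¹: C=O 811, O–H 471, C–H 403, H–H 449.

Bonds broken (reactants):
  C–H: 4 × 403 = 1612
  O–H: 4 × 471 = 1884
  Σ(broken) = 3496 kJ
Bonds formed (products):
  C=O: 2 × 811 = 1622
  H–H: 4 × 449 = 1796
  Σ(formed) = 3418 kJ
ΔH = Σ(broken) − Σ(formed) = 3496 − 3418 = +78 kJ

ΔH ≈ +78 kJ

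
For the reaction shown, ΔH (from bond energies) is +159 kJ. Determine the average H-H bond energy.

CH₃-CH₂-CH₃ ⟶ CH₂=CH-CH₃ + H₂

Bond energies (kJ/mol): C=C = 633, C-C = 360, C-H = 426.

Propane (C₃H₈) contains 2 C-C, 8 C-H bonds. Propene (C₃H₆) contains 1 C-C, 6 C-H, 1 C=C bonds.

D(H-H) ≈ 420 kJ/mol

Let D be the H-H bond energy.
Σ(broken) = 2×360 + 8×426 = 4128
Σ(formed) = 1×360 + 6×426 + 1×633 + 1×D = 3549 + D
ΔH = Σ(broken) − Σ(formed) = (4128) − (3549 + D) = +579 − D
Setting this equal to +159 kJ gives D = 420 kJ/mol.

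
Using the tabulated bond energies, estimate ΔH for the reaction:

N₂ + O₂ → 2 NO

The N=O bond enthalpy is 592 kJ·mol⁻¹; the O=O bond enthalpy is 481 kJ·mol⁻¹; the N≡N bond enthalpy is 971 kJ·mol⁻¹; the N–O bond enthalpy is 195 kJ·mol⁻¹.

ΔH ≈ +268 kJ

Bonds broken (reactants):
  N≡N: 1 × 971 = 971
  O=O: 1 × 481 = 481
  Σ(broken) = 1452 kJ
Bonds formed (products):
  N=O: 2 × 592 = 1184
  Σ(formed) = 1184 kJ
ΔH = Σ(broken) − Σ(formed) = 1452 − 1184 = +268 kJ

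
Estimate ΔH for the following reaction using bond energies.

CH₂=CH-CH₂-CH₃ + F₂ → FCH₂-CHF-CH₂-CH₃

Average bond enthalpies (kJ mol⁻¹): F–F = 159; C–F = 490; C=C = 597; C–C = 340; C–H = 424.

ΔH ≈ −564 kJ

Bonds broken (reactants):
  C–C: 2 × 340 = 680
  C–H: 8 × 424 = 3392
  C=C: 1 × 597 = 597
  F–F: 1 × 159 = 159
  Σ(broken) = 4828 kJ
Bonds formed (products):
  C–C: 3 × 340 = 1020
  C–F: 2 × 490 = 980
  C–H: 8 × 424 = 3392
  Σ(formed) = 5392 kJ
ΔH = Σ(broken) − Σ(formed) = 4828 − 5392 = −564 kJ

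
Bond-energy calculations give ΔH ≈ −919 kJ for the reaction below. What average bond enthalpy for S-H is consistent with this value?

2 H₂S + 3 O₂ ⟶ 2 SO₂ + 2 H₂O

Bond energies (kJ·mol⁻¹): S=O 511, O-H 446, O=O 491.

Let D be the S-H bond energy.
Σ(broken) = 3×491 + 4×D = 1473 + 4D
Σ(formed) = 4×446 + 4×511 = 3828
ΔH = Σ(broken) − Σ(formed) = (1473 + 4D) − (3828) = −2355 + 4D
Setting this equal to −919 kJ gives 4D = 1436, so D = 359 kJ/mol.

D(S-H) ≈ 359 kJ/mol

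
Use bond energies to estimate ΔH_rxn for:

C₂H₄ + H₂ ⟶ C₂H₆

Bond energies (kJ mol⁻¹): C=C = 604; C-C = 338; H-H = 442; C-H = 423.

Bonds broken (reactants):
  C-H: 4 × 423 = 1692
  C=C: 1 × 604 = 604
  H-H: 1 × 442 = 442
  Σ(broken) = 2738 kJ
Bonds formed (products):
  C-C: 1 × 338 = 338
  C-H: 6 × 423 = 2538
  Σ(formed) = 2876 kJ
ΔH = Σ(broken) − Σ(formed) = 2738 − 2876 = −138 kJ

ΔH ≈ −138 kJ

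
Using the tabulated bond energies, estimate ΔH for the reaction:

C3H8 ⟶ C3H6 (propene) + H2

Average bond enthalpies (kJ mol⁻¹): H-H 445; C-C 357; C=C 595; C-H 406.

Bonds broken (reactants):
  C-C: 2 × 357 = 714
  C-H: 8 × 406 = 3248
  Σ(broken) = 3962 kJ
Bonds formed (products):
  C-C: 1 × 357 = 357
  C-H: 6 × 406 = 2436
  C=C: 1 × 595 = 595
  H-H: 1 × 445 = 445
  Σ(formed) = 3833 kJ
ΔH = Σ(broken) − Σ(formed) = 3962 − 3833 = +129 kJ

ΔH ≈ +129 kJ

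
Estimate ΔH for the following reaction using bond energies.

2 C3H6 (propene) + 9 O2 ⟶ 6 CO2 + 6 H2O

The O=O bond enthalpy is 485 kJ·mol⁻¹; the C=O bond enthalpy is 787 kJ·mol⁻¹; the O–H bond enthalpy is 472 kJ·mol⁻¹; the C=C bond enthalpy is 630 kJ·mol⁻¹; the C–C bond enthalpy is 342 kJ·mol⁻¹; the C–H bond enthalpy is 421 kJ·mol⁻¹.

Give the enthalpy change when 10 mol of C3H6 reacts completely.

Bonds broken (reactants):
  C–C: 2 × 342 = 684
  C–H: 12 × 421 = 5052
  C=C: 2 × 630 = 1260
  O=O: 9 × 485 = 4365
  Σ(broken) = 11361 kJ
Bonds formed (products):
  C=O: 12 × 787 = 9444
  O–H: 12 × 472 = 5664
  Σ(formed) = 15108 kJ
ΔH = Σ(broken) − Σ(formed) = 11361 − 15108 = −3747 kJ
For 5× the reaction as written: 5 × (−3747) = −18735 kJ

ΔH = −18735 kJ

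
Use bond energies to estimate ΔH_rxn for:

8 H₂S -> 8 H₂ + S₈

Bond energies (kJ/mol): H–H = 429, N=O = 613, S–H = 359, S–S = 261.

Bonds broken (reactants):
  S–H: 16 × 359 = 5744
  Σ(broken) = 5744 kJ
Bonds formed (products):
  H–H: 8 × 429 = 3432
  S–S: 8 × 261 = 2088
  Σ(formed) = 5520 kJ
ΔH = Σ(broken) − Σ(formed) = 5744 − 5520 = +224 kJ

ΔH ≈ +224 kJ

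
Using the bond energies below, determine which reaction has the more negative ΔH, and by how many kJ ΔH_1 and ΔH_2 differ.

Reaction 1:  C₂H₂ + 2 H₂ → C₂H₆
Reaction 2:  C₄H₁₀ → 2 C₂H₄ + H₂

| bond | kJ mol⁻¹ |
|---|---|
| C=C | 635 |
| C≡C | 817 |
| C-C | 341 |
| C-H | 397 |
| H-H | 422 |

Reaction 1:
  Bonds broken (reactants):
    C≡C: 1 × 817 = 817
    C-H: 2 × 397 = 794
    H-H: 2 × 422 = 844
    Σ(broken) = 2455 kJ
  Bonds formed (products):
    C-C: 1 × 341 = 341
    C-H: 6 × 397 = 2382
    Σ(formed) = 2723 kJ
  ΔH_1 = 2455 − 2723 = −268 kJ
Reaction 2:
  Bonds broken (reactants):
    C-C: 3 × 341 = 1023
    C-H: 10 × 397 = 3970
    Σ(broken) = 4993 kJ
  Bonds formed (products):
    C-H: 8 × 397 = 3176
    C=C: 2 × 635 = 1270
    H-H: 1 × 422 = 422
    Σ(formed) = 4868 kJ
  ΔH_2 = 4993 − 4868 = +125 kJ
ΔH_1 − ΔH_2 = −393 kJ, so reaction 1 has the more negative ΔH; |ΔH_1 − ΔH_2| = 393 kJ.

Reaction 1, by 393 kJ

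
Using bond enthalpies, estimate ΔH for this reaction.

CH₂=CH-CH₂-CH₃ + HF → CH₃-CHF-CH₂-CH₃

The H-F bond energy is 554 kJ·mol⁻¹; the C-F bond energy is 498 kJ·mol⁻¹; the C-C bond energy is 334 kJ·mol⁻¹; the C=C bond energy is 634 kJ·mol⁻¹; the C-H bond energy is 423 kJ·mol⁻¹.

Bonds broken (reactants):
  C-C: 2 × 334 = 668
  C-H: 8 × 423 = 3384
  C=C: 1 × 634 = 634
  H-F: 1 × 554 = 554
  Σ(broken) = 5240 kJ
Bonds formed (products):
  C-C: 3 × 334 = 1002
  C-F: 1 × 498 = 498
  C-H: 9 × 423 = 3807
  Σ(formed) = 5307 kJ
ΔH = Σ(broken) − Σ(formed) = 5240 − 5307 = −67 kJ

ΔH ≈ −67 kJ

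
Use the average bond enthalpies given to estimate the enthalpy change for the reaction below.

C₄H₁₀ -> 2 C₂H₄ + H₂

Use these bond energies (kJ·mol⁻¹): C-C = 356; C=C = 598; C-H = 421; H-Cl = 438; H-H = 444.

Bonds broken (reactants):
  C-C: 3 × 356 = 1068
  C-H: 10 × 421 = 4210
  Σ(broken) = 5278 kJ
Bonds formed (products):
  C-H: 8 × 421 = 3368
  C=C: 2 × 598 = 1196
  H-H: 1 × 444 = 444
  Σ(formed) = 5008 kJ
ΔH = Σ(broken) − Σ(formed) = 5278 − 5008 = +270 kJ

ΔH ≈ +270 kJ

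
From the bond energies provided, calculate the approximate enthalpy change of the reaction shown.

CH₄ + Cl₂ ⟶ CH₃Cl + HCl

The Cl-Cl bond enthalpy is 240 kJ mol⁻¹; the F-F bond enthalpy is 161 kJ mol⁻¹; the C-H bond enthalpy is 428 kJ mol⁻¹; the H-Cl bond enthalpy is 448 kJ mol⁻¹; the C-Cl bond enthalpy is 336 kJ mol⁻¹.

Bonds broken (reactants):
  C-H: 4 × 428 = 1712
  Cl-Cl: 1 × 240 = 240
  Σ(broken) = 1952 kJ
Bonds formed (products):
  C-Cl: 1 × 336 = 336
  C-H: 3 × 428 = 1284
  H-Cl: 1 × 448 = 448
  Σ(formed) = 2068 kJ
ΔH = Σ(broken) − Σ(formed) = 1952 − 2068 = −116 kJ

ΔH ≈ −116 kJ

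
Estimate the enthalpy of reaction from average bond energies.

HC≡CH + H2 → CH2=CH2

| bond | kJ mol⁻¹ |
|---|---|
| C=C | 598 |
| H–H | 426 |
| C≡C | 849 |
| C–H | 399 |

Bonds broken (reactants):
  C≡C: 1 × 849 = 849
  C–H: 2 × 399 = 798
  H–H: 1 × 426 = 426
  Σ(broken) = 2073 kJ
Bonds formed (products):
  C–H: 4 × 399 = 1596
  C=C: 1 × 598 = 598
  Σ(formed) = 2194 kJ
ΔH = Σ(broken) − Σ(formed) = 2073 − 2194 = −121 kJ

ΔH ≈ −121 kJ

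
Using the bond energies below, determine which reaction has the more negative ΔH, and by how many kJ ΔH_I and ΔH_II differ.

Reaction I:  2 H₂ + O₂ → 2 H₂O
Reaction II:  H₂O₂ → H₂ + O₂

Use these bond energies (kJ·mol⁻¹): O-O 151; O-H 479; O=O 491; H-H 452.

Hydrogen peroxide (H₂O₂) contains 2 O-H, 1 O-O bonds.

Reaction I:
  Bonds broken (reactants):
    H-H: 2 × 452 = 904
    O=O: 1 × 491 = 491
    Σ(broken) = 1395 kJ
  Bonds formed (products):
    O-H: 4 × 479 = 1916
    Σ(formed) = 1916 kJ
  ΔH_I = 1395 − 1916 = −521 kJ
Reaction II:
  Bonds broken (reactants):
    O-H: 2 × 479 = 958
    O-O: 1 × 151 = 151
    Σ(broken) = 1109 kJ
  Bonds formed (products):
    H-H: 1 × 452 = 452
    O=O: 1 × 491 = 491
    Σ(formed) = 943 kJ
  ΔH_II = 1109 − 943 = +166 kJ
ΔH_I − ΔH_II = −687 kJ, so reaction I has the more negative ΔH; |ΔH_I − ΔH_II| = 687 kJ.

Reaction I, by 687 kJ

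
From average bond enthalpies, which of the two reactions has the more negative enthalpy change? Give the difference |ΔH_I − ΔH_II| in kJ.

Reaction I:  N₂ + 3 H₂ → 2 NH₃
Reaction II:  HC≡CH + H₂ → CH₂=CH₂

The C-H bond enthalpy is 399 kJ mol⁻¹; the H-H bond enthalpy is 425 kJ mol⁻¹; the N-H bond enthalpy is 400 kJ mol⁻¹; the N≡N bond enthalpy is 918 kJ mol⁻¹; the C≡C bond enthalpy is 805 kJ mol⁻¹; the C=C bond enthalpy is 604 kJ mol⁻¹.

Reaction I:
  Bonds broken (reactants):
    H-H: 3 × 425 = 1275
    N≡N: 1 × 918 = 918
    Σ(broken) = 2193 kJ
  Bonds formed (products):
    N-H: 6 × 400 = 2400
    Σ(formed) = 2400 kJ
  ΔH_I = 2193 − 2400 = −207 kJ
Reaction II:
  Bonds broken (reactants):
    C≡C: 1 × 805 = 805
    C-H: 2 × 399 = 798
    H-H: 1 × 425 = 425
    Σ(broken) = 2028 kJ
  Bonds formed (products):
    C-H: 4 × 399 = 1596
    C=C: 1 × 604 = 604
    Σ(formed) = 2200 kJ
  ΔH_II = 2028 − 2200 = −172 kJ
ΔH_I − ΔH_II = −35 kJ, so reaction I has the more negative ΔH; |ΔH_I − ΔH_II| = 35 kJ.

Reaction I, by 35 kJ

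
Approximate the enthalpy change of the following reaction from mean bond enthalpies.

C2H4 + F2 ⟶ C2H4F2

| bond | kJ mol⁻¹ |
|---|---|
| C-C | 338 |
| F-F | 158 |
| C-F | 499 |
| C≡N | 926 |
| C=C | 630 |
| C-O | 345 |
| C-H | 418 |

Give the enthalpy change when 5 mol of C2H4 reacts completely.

ΔH = −2740 kJ

Bonds broken (reactants):
  C-H: 4 × 418 = 1672
  C=C: 1 × 630 = 630
  F-F: 1 × 158 = 158
  Σ(broken) = 2460 kJ
Bonds formed (products):
  C-C: 1 × 338 = 338
  C-F: 2 × 499 = 998
  C-H: 4 × 418 = 1672
  Σ(formed) = 3008 kJ
ΔH = Σ(broken) − Σ(formed) = 2460 − 3008 = −548 kJ
For 5× the reaction as written: 5 × (−548) = −2740 kJ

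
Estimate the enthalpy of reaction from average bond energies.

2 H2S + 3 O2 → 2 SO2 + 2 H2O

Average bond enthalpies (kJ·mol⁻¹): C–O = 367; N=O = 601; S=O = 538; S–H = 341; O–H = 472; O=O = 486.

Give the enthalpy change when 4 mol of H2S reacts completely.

ΔH = −2436 kJ

Bonds broken (reactants):
  O=O: 3 × 486 = 1458
  S–H: 4 × 341 = 1364
  Σ(broken) = 2822 kJ
Bonds formed (products):
  O–H: 4 × 472 = 1888
  S=O: 4 × 538 = 2152
  Σ(formed) = 4040 kJ
ΔH = Σ(broken) − Σ(formed) = 2822 − 4040 = −1218 kJ
For 2× the reaction as written: 2 × (−1218) = −2436 kJ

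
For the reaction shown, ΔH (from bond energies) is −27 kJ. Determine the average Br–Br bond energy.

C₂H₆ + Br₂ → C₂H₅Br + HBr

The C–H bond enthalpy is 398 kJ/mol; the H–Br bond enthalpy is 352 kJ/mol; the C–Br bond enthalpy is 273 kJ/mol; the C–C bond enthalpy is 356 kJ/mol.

D(Br–Br) ≈ 200 kJ/mol

Let D be the Br–Br bond energy.
Σ(broken) = 1×D + 1×356 + 6×398 = 2744 + D
Σ(formed) = 1×273 + 1×356 + 5×398 + 1×352 = 2971
ΔH = Σ(broken) − Σ(formed) = (2744 + D) − (2971) = −227 + D
Setting this equal to −27 kJ gives D = 200 kJ/mol.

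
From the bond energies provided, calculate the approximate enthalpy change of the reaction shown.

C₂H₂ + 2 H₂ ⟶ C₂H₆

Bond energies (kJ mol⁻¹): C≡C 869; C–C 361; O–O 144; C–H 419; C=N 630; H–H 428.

Bonds broken (reactants):
  C≡C: 1 × 869 = 869
  C–H: 2 × 419 = 838
  H–H: 2 × 428 = 856
  Σ(broken) = 2563 kJ
Bonds formed (products):
  C–C: 1 × 361 = 361
  C–H: 6 × 419 = 2514
  Σ(formed) = 2875 kJ
ΔH = Σ(broken) − Σ(formed) = 2563 − 2875 = −312 kJ

ΔH ≈ −312 kJ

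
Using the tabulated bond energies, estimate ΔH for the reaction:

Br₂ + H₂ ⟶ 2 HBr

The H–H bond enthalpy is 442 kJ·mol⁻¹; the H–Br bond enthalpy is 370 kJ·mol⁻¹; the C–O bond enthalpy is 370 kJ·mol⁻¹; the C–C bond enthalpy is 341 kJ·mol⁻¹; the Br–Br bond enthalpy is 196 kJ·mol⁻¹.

ΔH ≈ −102 kJ

Bonds broken (reactants):
  Br–Br: 1 × 196 = 196
  H–H: 1 × 442 = 442
  Σ(broken) = 638 kJ
Bonds formed (products):
  H–Br: 2 × 370 = 740
  Σ(formed) = 740 kJ
ΔH = Σ(broken) − Σ(formed) = 638 − 740 = −102 kJ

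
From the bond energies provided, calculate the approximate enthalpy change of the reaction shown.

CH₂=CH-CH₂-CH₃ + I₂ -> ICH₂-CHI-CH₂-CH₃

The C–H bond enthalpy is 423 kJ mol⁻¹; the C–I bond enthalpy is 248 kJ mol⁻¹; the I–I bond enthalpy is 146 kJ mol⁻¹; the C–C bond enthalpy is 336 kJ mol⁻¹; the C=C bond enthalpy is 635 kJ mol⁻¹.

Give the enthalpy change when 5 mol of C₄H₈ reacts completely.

ΔH = −255 kJ

Bonds broken (reactants):
  C–C: 2 × 336 = 672
  C–H: 8 × 423 = 3384
  C=C: 1 × 635 = 635
  I–I: 1 × 146 = 146
  Σ(broken) = 4837 kJ
Bonds formed (products):
  C–C: 3 × 336 = 1008
  C–H: 8 × 423 = 3384
  C–I: 2 × 248 = 496
  Σ(formed) = 4888 kJ
ΔH = Σ(broken) − Σ(formed) = 4837 − 4888 = −51 kJ
For 5× the reaction as written: 5 × (−51) = −255 kJ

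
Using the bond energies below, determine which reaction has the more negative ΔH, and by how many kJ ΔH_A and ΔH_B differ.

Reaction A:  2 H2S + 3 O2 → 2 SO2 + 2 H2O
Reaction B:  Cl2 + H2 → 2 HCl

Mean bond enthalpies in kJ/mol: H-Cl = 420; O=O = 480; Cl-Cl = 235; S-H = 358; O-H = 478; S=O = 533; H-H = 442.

Reaction A:
  Bonds broken (reactants):
    O=O: 3 × 480 = 1440
    S-H: 4 × 358 = 1432
    Σ(broken) = 2872 kJ
  Bonds formed (products):
    O-H: 4 × 478 = 1912
    S=O: 4 × 533 = 2132
    Σ(formed) = 4044 kJ
  ΔH_A = 2872 − 4044 = −1172 kJ
Reaction B:
  Bonds broken (reactants):
    Cl-Cl: 1 × 235 = 235
    H-H: 1 × 442 = 442
    Σ(broken) = 677 kJ
  Bonds formed (products):
    H-Cl: 2 × 420 = 840
    Σ(formed) = 840 kJ
  ΔH_B = 677 − 840 = −163 kJ
ΔH_A − ΔH_B = −1009 kJ, so reaction A has the more negative ΔH; |ΔH_A − ΔH_B| = 1009 kJ.

Reaction A, by 1009 kJ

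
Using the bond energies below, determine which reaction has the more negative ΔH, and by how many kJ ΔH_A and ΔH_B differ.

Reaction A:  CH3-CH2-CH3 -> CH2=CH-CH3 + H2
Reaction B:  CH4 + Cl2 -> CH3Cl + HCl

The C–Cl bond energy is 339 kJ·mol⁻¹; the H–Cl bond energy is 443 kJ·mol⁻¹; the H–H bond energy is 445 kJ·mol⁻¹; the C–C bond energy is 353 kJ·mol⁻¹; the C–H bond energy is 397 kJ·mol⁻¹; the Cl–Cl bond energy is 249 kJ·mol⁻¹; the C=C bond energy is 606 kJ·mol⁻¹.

Reaction B, by 232 kJ

Reaction A:
  Bonds broken (reactants):
    C–C: 2 × 353 = 706
    C–H: 8 × 397 = 3176
    Σ(broken) = 3882 kJ
  Bonds formed (products):
    C–C: 1 × 353 = 353
    C–H: 6 × 397 = 2382
    C=C: 1 × 606 = 606
    H–H: 1 × 445 = 445
    Σ(formed) = 3786 kJ
  ΔH_A = 3882 − 3786 = +96 kJ
Reaction B:
  Bonds broken (reactants):
    C–H: 4 × 397 = 1588
    Cl–Cl: 1 × 249 = 249
    Σ(broken) = 1837 kJ
  Bonds formed (products):
    C–Cl: 1 × 339 = 339
    C–H: 3 × 397 = 1191
    H–Cl: 1 × 443 = 443
    Σ(formed) = 1973 kJ
  ΔH_B = 1837 − 1973 = −136 kJ
ΔH_A − ΔH_B = +232 kJ, so reaction B has the more negative ΔH; |ΔH_A − ΔH_B| = 232 kJ.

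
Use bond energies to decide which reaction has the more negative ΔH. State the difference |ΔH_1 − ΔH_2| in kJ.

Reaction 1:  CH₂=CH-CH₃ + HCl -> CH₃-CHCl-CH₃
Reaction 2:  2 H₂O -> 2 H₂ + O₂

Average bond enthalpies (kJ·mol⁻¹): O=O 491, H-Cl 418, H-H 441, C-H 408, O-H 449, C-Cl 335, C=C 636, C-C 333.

Reaction 1, by 445 kJ

Reaction 1:
  Bonds broken (reactants):
    C-C: 1 × 333 = 333
    C-H: 6 × 408 = 2448
    C=C: 1 × 636 = 636
    H-Cl: 1 × 418 = 418
    Σ(broken) = 3835 kJ
  Bonds formed (products):
    C-C: 2 × 333 = 666
    C-Cl: 1 × 335 = 335
    C-H: 7 × 408 = 2856
    Σ(formed) = 3857 kJ
  ΔH_1 = 3835 − 3857 = −22 kJ
Reaction 2:
  Bonds broken (reactants):
    O-H: 4 × 449 = 1796
    Σ(broken) = 1796 kJ
  Bonds formed (products):
    H-H: 2 × 441 = 882
    O=O: 1 × 491 = 491
    Σ(formed) = 1373 kJ
  ΔH_2 = 1796 − 1373 = +423 kJ
ΔH_1 − ΔH_2 = −445 kJ, so reaction 1 has the more negative ΔH; |ΔH_1 − ΔH_2| = 445 kJ.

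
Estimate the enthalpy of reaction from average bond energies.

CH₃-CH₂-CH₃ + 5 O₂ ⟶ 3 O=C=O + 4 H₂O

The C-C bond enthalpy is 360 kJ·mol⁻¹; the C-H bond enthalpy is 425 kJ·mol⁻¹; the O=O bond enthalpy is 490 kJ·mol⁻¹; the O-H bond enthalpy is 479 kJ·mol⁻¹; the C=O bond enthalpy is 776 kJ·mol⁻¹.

ΔH ≈ −1918 kJ

Bonds broken (reactants):
  C-C: 2 × 360 = 720
  C-H: 8 × 425 = 3400
  O=O: 5 × 490 = 2450
  Σ(broken) = 6570 kJ
Bonds formed (products):
  C=O: 6 × 776 = 4656
  O-H: 8 × 479 = 3832
  Σ(formed) = 8488 kJ
ΔH = Σ(broken) − Σ(formed) = 6570 − 8488 = −1918 kJ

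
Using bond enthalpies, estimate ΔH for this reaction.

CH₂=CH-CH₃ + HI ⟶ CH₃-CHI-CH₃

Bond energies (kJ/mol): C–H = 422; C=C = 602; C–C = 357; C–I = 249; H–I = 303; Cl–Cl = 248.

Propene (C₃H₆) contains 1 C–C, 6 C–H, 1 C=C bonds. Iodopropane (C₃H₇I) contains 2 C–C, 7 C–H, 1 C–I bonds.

ΔH ≈ −123 kJ

Bonds broken (reactants):
  C–C: 1 × 357 = 357
  C–H: 6 × 422 = 2532
  C=C: 1 × 602 = 602
  H–I: 1 × 303 = 303
  Σ(broken) = 3794 kJ
Bonds formed (products):
  C–C: 2 × 357 = 714
  C–H: 7 × 422 = 2954
  C–I: 1 × 249 = 249
  Σ(formed) = 3917 kJ
ΔH = Σ(broken) − Σ(formed) = 3794 − 3917 = −123 kJ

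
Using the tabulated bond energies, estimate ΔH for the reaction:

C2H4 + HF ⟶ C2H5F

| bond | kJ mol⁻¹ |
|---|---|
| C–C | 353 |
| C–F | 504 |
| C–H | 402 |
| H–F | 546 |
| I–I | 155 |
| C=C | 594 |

Bonds broken (reactants):
  C–H: 4 × 402 = 1608
  C=C: 1 × 594 = 594
  H–F: 1 × 546 = 546
  Σ(broken) = 2748 kJ
Bonds formed (products):
  C–C: 1 × 353 = 353
  C–F: 1 × 504 = 504
  C–H: 5 × 402 = 2010
  Σ(formed) = 2867 kJ
ΔH = Σ(broken) − Σ(formed) = 2748 − 2867 = −119 kJ

ΔH ≈ −119 kJ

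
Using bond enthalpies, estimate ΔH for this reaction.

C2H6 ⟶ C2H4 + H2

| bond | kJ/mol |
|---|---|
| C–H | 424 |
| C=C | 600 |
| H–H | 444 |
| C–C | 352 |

ΔH ≈ +156 kJ

Bonds broken (reactants):
  C–C: 1 × 352 = 352
  C–H: 6 × 424 = 2544
  Σ(broken) = 2896 kJ
Bonds formed (products):
  C–H: 4 × 424 = 1696
  C=C: 1 × 600 = 600
  H–H: 1 × 444 = 444
  Σ(formed) = 2740 kJ
ΔH = Σ(broken) − Σ(formed) = 2896 − 2740 = +156 kJ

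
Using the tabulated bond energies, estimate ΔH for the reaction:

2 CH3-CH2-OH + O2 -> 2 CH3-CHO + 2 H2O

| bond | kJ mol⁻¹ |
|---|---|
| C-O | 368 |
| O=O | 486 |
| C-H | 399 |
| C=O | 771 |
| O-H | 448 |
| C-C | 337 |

Bonds broken (reactants):
  C-C: 2 × 337 = 674
  C-H: 10 × 399 = 3990
  C-O: 2 × 368 = 736
  O-H: 2 × 448 = 896
  O=O: 1 × 486 = 486
  Σ(broken) = 6782 kJ
Bonds formed (products):
  C-C: 2 × 337 = 674
  C-H: 8 × 399 = 3192
  C=O: 2 × 771 = 1542
  O-H: 4 × 448 = 1792
  Σ(formed) = 7200 kJ
ΔH = Σ(broken) − Σ(formed) = 6782 − 7200 = −418 kJ

ΔH ≈ −418 kJ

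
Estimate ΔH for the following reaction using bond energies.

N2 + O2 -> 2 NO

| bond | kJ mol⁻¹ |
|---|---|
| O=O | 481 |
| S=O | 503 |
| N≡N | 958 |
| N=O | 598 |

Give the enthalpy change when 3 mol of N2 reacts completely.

ΔH = +729 kJ

Bonds broken (reactants):
  N≡N: 1 × 958 = 958
  O=O: 1 × 481 = 481
  Σ(broken) = 1439 kJ
Bonds formed (products):
  N=O: 2 × 598 = 1196
  Σ(formed) = 1196 kJ
ΔH = Σ(broken) − Σ(formed) = 1439 − 1196 = +243 kJ
For 3× the reaction as written: 3 × (+243) = +729 kJ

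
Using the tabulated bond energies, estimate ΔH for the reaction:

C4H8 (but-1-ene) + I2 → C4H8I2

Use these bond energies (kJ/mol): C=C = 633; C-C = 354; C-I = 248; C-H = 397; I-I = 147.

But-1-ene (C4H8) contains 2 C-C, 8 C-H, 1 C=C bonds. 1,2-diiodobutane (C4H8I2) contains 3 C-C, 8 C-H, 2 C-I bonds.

ΔH ≈ −70 kJ

Bonds broken (reactants):
  C-C: 2 × 354 = 708
  C-H: 8 × 397 = 3176
  C=C: 1 × 633 = 633
  I-I: 1 × 147 = 147
  Σ(broken) = 4664 kJ
Bonds formed (products):
  C-C: 3 × 354 = 1062
  C-H: 8 × 397 = 3176
  C-I: 2 × 248 = 496
  Σ(formed) = 4734 kJ
ΔH = Σ(broken) − Σ(formed) = 4664 − 4734 = −70 kJ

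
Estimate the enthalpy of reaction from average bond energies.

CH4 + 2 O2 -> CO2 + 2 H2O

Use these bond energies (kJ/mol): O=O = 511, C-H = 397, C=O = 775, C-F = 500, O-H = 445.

ΔH ≈ −720 kJ

Bonds broken (reactants):
  C-H: 4 × 397 = 1588
  O=O: 2 × 511 = 1022
  Σ(broken) = 2610 kJ
Bonds formed (products):
  C=O: 2 × 775 = 1550
  O-H: 4 × 445 = 1780
  Σ(formed) = 3330 kJ
ΔH = Σ(broken) − Σ(formed) = 2610 − 3330 = −720 kJ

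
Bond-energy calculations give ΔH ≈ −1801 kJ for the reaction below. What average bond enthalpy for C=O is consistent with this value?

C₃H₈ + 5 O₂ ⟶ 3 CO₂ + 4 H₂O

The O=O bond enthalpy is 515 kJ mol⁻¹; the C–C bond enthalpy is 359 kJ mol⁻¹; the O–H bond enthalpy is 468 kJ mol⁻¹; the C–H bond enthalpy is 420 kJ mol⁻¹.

D(C=O) ≈ 785 kJ/mol

Let D be the C=O bond energy.
Σ(broken) = 2×359 + 8×420 + 5×515 = 6653
Σ(formed) = 6×D + 8×468 = 3744 + 6D
ΔH = Σ(broken) − Σ(formed) = (6653) − (3744 + 6D) = +2909 − 6D
Setting this equal to −1801 kJ gives 6D = 4710, so D = 785 kJ/mol.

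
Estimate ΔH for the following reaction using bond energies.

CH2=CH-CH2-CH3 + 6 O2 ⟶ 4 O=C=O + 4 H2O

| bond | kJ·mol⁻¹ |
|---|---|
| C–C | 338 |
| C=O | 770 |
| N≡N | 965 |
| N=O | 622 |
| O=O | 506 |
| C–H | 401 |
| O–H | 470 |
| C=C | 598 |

Bonds broken (reactants):
  C–C: 2 × 338 = 676
  C–H: 8 × 401 = 3208
  C=C: 1 × 598 = 598
  O=O: 6 × 506 = 3036
  Σ(broken) = 7518 kJ
Bonds formed (products):
  C=O: 8 × 770 = 6160
  O–H: 8 × 470 = 3760
  Σ(formed) = 9920 kJ
ΔH = Σ(broken) − Σ(formed) = 7518 − 9920 = −2402 kJ

ΔH ≈ −2402 kJ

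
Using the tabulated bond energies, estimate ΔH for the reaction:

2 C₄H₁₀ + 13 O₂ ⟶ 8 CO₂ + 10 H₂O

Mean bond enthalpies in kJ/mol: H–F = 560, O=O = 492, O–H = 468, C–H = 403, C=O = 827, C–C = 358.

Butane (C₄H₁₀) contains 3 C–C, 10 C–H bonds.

ΔH ≈ −5988 kJ

Bonds broken (reactants):
  C–C: 6 × 358 = 2148
  C–H: 20 × 403 = 8060
  O=O: 13 × 492 = 6396
  Σ(broken) = 16604 kJ
Bonds formed (products):
  C=O: 16 × 827 = 13232
  O–H: 20 × 468 = 9360
  Σ(formed) = 22592 kJ
ΔH = Σ(broken) − Σ(formed) = 16604 − 22592 = −5988 kJ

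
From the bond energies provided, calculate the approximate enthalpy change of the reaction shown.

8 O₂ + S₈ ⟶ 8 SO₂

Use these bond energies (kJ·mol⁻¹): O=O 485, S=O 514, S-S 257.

ΔH ≈ −2288 kJ

Bonds broken (reactants):
  O=O: 8 × 485 = 3880
  S-S: 8 × 257 = 2056
  Σ(broken) = 5936 kJ
Bonds formed (products):
  S=O: 16 × 514 = 8224
  Σ(formed) = 8224 kJ
ΔH = Σ(broken) − Σ(formed) = 5936 − 8224 = −2288 kJ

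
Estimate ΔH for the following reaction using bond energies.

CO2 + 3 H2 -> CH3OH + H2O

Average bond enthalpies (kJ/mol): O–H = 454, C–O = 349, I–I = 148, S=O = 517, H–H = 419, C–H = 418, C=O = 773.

Bonds broken (reactants):
  C=O: 2 × 773 = 1546
  H–H: 3 × 419 = 1257
  Σ(broken) = 2803 kJ
Bonds formed (products):
  C–H: 3 × 418 = 1254
  C–O: 1 × 349 = 349
  O–H: 3 × 454 = 1362
  Σ(formed) = 2965 kJ
ΔH = Σ(broken) − Σ(formed) = 2803 − 2965 = −162 kJ

ΔH ≈ −162 kJ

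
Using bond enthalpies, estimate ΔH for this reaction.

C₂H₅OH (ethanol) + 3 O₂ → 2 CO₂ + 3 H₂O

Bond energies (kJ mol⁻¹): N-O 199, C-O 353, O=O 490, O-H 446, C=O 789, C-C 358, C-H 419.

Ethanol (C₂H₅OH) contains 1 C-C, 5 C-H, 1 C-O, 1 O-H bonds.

Bonds broken (reactants):
  C-C: 1 × 358 = 358
  C-H: 5 × 419 = 2095
  C-O: 1 × 353 = 353
  O-H: 1 × 446 = 446
  O=O: 3 × 490 = 1470
  Σ(broken) = 4722 kJ
Bonds formed (products):
  C=O: 4 × 789 = 3156
  O-H: 6 × 446 = 2676
  Σ(formed) = 5832 kJ
ΔH = Σ(broken) − Σ(formed) = 4722 − 5832 = −1110 kJ

ΔH ≈ −1110 kJ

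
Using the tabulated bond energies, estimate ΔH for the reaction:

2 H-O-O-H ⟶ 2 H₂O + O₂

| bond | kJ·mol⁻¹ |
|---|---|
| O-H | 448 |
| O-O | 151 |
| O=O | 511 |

ΔH ≈ −209 kJ

Bonds broken (reactants):
  O-H: 4 × 448 = 1792
  O-O: 2 × 151 = 302
  Σ(broken) = 2094 kJ
Bonds formed (products):
  O-H: 4 × 448 = 1792
  O=O: 1 × 511 = 511
  Σ(formed) = 2303 kJ
ΔH = Σ(broken) − Σ(formed) = 2094 − 2303 = −209 kJ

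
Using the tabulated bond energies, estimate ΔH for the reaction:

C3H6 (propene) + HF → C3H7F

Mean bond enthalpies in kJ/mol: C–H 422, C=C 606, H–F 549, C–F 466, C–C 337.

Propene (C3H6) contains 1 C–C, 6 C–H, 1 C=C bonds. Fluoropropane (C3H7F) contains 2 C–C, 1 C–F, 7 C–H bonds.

ΔH ≈ −70 kJ

Bonds broken (reactants):
  C–C: 1 × 337 = 337
  C–H: 6 × 422 = 2532
  C=C: 1 × 606 = 606
  H–F: 1 × 549 = 549
  Σ(broken) = 4024 kJ
Bonds formed (products):
  C–C: 2 × 337 = 674
  C–F: 1 × 466 = 466
  C–H: 7 × 422 = 2954
  Σ(formed) = 4094 kJ
ΔH = Σ(broken) − Σ(formed) = 4024 − 4094 = −70 kJ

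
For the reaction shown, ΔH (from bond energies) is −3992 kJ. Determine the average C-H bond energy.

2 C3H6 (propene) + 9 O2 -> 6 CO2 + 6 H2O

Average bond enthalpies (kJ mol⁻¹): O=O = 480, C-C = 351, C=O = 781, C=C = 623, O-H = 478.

Let D be the C-H bond energy.
Σ(broken) = 2×351 + 12×D + 2×623 + 9×480 = 6268 + 12D
Σ(formed) = 12×781 + 12×478 = 15108
ΔH = Σ(broken) − Σ(formed) = (6268 + 12D) − (15108) = −8840 + 12D
Setting this equal to −3992 kJ gives 12D = 4848, so D = 404 kJ/mol.

D(C-H) ≈ 404 kJ/mol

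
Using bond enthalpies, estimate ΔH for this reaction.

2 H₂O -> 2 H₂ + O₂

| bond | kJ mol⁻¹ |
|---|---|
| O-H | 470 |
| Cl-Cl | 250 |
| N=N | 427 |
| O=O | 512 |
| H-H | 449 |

ΔH ≈ +470 kJ

Bonds broken (reactants):
  O-H: 4 × 470 = 1880
  Σ(broken) = 1880 kJ
Bonds formed (products):
  H-H: 2 × 449 = 898
  O=O: 1 × 512 = 512
  Σ(formed) = 1410 kJ
ΔH = Σ(broken) − Σ(formed) = 1880 − 1410 = +470 kJ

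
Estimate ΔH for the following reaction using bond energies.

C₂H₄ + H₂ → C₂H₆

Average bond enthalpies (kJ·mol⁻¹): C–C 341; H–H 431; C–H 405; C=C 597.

Bonds broken (reactants):
  C–H: 4 × 405 = 1620
  C=C: 1 × 597 = 597
  H–H: 1 × 431 = 431
  Σ(broken) = 2648 kJ
Bonds formed (products):
  C–C: 1 × 341 = 341
  C–H: 6 × 405 = 2430
  Σ(formed) = 2771 kJ
ΔH = Σ(broken) − Σ(formed) = 2648 − 2771 = −123 kJ

ΔH ≈ −123 kJ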